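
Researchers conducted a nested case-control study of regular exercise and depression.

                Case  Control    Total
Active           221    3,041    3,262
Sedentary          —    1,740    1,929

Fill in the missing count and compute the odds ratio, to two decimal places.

0.67

The missing cell is in the unexposed row: 1929 − 1740 = 189.
So a = 221, b = 3041, c = 189, d = 1740.
OR = (a·d)/(b·c) = (221 × 1740) / (3041 × 189) = 384540 / 574749 = 0.66906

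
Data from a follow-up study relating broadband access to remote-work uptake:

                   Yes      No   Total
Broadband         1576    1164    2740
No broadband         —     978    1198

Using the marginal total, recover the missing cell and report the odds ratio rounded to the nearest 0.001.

The missing cell is in the unexposed row: 1198 − 978 = 220.
So a = 1576, b = 1164, c = 220, d = 978.
OR = (a·d)/(b·c) = (1576 × 978) / (1164 × 220) = 1541328 / 256080 = 6.01893

6.019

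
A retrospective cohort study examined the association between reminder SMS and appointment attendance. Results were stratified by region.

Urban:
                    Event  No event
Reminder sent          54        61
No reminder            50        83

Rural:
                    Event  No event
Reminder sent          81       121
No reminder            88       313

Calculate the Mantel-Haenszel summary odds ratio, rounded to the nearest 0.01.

OR_MH = Σ(aᵢdᵢ/nᵢ) / Σ(bᵢcᵢ/nᵢ), where nᵢ is the stratum total.
Stratum 1 (Urban): n = 248; a·d/n = 54·83/248 = 18.0726; b·c/n = 61·50/248 = 12.2984
Stratum 2 (Rural): n = 603; a·d/n = 81·313/603 = 42.0448; b·c/n = 121·88/603 = 17.6584
OR_MH = (18.0726 + 42.0448) / (12.2984 + 17.6584) = 60.1174 / 29.9568 = 2.00680

2.01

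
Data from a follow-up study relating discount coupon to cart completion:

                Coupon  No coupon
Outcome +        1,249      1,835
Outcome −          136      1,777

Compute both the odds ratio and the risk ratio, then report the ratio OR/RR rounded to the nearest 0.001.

Reading the table with exposure as columns: a = 1249 (Coupon, case), b = 136 (Coupon, non-case), c = 1835 (No coupon, case), d = 1777.
OR = (1249·1777)/(136·1835) = 2219473/249560 = 8.89354
Risk in exposed = 1249/1385 = 0.90181; risk in unexposed = 1835/3612 = 0.50803; RR = 1.77511
OR/RR = 8.89354 / 1.77511 = 5.01015
The outcome is not rare, so the OR lies further from 1 than the RR.

5.010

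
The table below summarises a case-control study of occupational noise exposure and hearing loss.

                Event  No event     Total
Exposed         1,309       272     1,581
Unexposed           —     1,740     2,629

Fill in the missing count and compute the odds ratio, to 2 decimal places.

The missing cell is in the unexposed row: 2629 − 1740 = 889.
So a = 1309, b = 272, c = 889, d = 1740.
OR = (a·d)/(b·c) = (1309 × 1740) / (272 × 889) = 2277660 / 241808 = 9.41929

9.42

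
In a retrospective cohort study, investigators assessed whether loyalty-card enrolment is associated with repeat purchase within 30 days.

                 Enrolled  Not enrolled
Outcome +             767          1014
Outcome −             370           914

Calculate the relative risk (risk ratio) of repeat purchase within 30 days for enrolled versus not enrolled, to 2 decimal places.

Reading the table with exposure as columns: a = 767 (Enrolled, case), b = 370 (Enrolled, non-case), c = 1014 (Not enrolled, case), d = 914.
Risk in exposed = 767/1137 = 0.67458; risk in unexposed = 1014/1928 = 0.52593.
RR = 0.67458 / 0.52593 = 1.28264
The risk among the exposed is 1.28 times that among the unexposed.

1.28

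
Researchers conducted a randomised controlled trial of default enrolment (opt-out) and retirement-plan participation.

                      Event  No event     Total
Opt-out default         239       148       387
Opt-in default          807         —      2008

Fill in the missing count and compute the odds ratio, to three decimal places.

2.403

The missing cell is in the unexposed row: 2008 − 807 = 1201.
So a = 239, b = 148, c = 807, d = 1201.
OR = (a·d)/(b·c) = (239 × 1201) / (148 × 807) = 287039 / 119436 = 2.40329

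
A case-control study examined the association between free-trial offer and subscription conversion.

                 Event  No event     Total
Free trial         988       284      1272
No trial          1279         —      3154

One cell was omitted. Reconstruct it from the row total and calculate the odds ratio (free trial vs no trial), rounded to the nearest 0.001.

5.100

The missing cell is in the unexposed row: 3154 − 1279 = 1875.
So a = 988, b = 284, c = 1279, d = 1875.
OR = (a·d)/(b·c) = (988 × 1875) / (284 × 1279) = 1852500 / 363236 = 5.09999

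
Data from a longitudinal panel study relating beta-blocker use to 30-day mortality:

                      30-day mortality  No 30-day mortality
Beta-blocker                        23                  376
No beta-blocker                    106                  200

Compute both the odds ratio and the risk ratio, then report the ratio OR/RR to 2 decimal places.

Cells: a = 23, b = 376, c = 106, d = 200.
OR = (23·200)/(376·106) = 4600/39856 = 0.11542
Risk in exposed = 23/399 = 0.05764; risk in unexposed = 106/306 = 0.34641; RR = 0.16641
OR/RR = 0.11542 / 0.16641 = 0.69358
The outcome is not rare, so the OR lies further from 1 than the RR.

0.69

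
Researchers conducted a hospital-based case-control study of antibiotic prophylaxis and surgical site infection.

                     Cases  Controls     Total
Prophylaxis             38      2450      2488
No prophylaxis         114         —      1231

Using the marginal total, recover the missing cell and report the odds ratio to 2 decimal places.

The missing cell is in the unexposed row: 1231 − 114 = 1117.
So a = 38, b = 2450, c = 114, d = 1117.
OR = (a·d)/(b·c) = (38 × 1117) / (2450 × 114) = 42446 / 279300 = 0.15197

0.15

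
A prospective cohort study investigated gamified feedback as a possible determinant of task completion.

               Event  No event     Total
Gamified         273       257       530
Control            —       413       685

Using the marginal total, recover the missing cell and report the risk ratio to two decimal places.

The missing cell is in the unexposed row: 685 − 413 = 272.
So a = 273, b = 257, c = 272, d = 413.
RR = [a/(a+b)] / [c/(c+d)] = (273/530) / (272/685) = 0.51509/0.39708 = 1.29720

1.30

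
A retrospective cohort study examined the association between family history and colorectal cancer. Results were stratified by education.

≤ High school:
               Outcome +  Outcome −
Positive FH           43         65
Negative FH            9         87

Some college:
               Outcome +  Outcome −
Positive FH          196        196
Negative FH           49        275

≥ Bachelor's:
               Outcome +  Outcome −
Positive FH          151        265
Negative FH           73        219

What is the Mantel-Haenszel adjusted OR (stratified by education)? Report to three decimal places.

OR_MH = Σ(aᵢdᵢ/nᵢ) / Σ(bᵢcᵢ/nᵢ), where nᵢ is the stratum total.
Stratum 1 (≤ High school): n = 204; a·d/n = 43·87/204 = 18.3382; b·c/n = 65·9/204 = 2.8676
Stratum 2 (Some college): n = 716; a·d/n = 196·275/716 = 75.2793; b·c/n = 196·49/716 = 13.4134
Stratum 3 (≥ Bachelor's): n = 708; a·d/n = 151·219/708 = 46.7076; b·c/n = 265·73/708 = 27.3234
OR_MH = (18.3382 + 75.2793 + 46.7076) / (2.8676 + 13.4134 + 27.3234) = 140.3252 / 43.6045 = 3.21814

3.218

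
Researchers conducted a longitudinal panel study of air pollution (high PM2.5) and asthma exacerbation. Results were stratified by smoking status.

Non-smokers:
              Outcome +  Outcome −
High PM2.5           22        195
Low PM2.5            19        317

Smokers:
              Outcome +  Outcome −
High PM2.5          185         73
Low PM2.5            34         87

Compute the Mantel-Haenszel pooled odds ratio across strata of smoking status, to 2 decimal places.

OR_MH = Σ(aᵢdᵢ/nᵢ) / Σ(bᵢcᵢ/nᵢ), where nᵢ is the stratum total.
Stratum 1 (Non-smokers): n = 553; a·d/n = 22·317/553 = 12.6112; b·c/n = 195·19/553 = 6.6998
Stratum 2 (Smokers): n = 379; a·d/n = 185·87/379 = 42.4670; b·c/n = 73·34/379 = 6.5488
OR_MH = (12.6112 + 42.4670) / (6.6998 + 6.5488) = 55.0782 / 13.2486 = 4.15728

4.16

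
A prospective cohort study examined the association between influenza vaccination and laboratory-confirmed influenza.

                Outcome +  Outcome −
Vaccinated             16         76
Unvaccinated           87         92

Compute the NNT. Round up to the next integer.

4

Risk in treated group = 16/92 = 0.17391; risk in control = 87/179 = 0.48603.
Absolute risk reduction = 0.48603 − 0.17391 = 0.31212
NNT = 1 / ARR = 1 / 0.31212 = 3.204 → round up → 4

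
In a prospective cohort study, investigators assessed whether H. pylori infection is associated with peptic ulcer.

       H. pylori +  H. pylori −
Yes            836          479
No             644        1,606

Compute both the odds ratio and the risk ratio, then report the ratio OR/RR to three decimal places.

1.770

Reading the table with exposure as columns: a = 836 (H. pylori +, case), b = 644 (H. pylori +, non-case), c = 479 (H. pylori −, case), d = 1606.
OR = (836·1606)/(644·479) = 1342616/308476 = 4.35242
Risk in exposed = 836/1480 = 0.56486; risk in unexposed = 479/2085 = 0.22974; RR = 2.45875
OR/RR = 4.35242 / 2.45875 = 1.77017
The outcome is not rare, so the OR lies further from 1 than the RR.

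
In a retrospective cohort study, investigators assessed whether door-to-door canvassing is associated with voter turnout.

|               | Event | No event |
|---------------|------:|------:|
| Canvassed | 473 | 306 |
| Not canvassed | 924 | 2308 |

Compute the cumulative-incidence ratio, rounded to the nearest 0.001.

2.124

Cells: a = 473, b = 306, c = 924, d = 2308.
Risk in exposed = 473/779 = 0.60719; risk in unexposed = 924/3232 = 0.28589.
RR = 0.60719 / 0.28589 = 2.12385
The risk among the exposed is 2.12 times that among the unexposed.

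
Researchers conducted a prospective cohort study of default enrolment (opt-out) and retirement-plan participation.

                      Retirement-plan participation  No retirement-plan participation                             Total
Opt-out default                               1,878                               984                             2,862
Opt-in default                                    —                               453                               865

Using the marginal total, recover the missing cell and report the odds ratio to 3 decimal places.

2.098

The missing cell is in the unexposed row: 865 − 453 = 412.
So a = 1878, b = 984, c = 412, d = 453.
OR = (a·d)/(b·c) = (1878 × 453) / (984 × 412) = 850734 / 405408 = 2.09846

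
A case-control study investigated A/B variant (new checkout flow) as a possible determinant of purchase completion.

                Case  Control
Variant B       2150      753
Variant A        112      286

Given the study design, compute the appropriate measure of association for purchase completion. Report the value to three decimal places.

7.291

Cells: a = 2150, b = 753, c = 112, d = 286.
This is a case-control study: participants were sampled on outcome status, so risks in the source population cannot be estimated directly — relative risk is not valid here. The odds ratio is the appropriate measure.
OR = (a·d)/(b·c) = (2150 × 286) / (753 × 112) = 614900 / 84336 = 7.29107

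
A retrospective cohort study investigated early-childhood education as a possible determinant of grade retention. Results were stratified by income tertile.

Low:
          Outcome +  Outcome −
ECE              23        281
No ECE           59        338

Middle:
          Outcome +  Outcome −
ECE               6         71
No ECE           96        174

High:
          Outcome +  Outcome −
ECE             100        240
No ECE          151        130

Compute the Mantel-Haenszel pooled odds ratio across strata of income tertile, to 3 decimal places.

0.345

OR_MH = Σ(aᵢdᵢ/nᵢ) / Σ(bᵢcᵢ/nᵢ), where nᵢ is the stratum total.
Stratum 1 (Low): n = 701; a·d/n = 23·338/701 = 11.0899; b·c/n = 281·59/701 = 23.6505
Stratum 2 (Middle): n = 347; a·d/n = 6·174/347 = 3.0086; b·c/n = 71·96/347 = 19.6427
Stratum 3 (High): n = 621; a·d/n = 100·130/621 = 20.9340; b·c/n = 240·151/621 = 58.3575
OR_MH = (11.0899 + 3.0086 + 20.9340) / (23.6505 + 19.6427 + 58.3575) = 35.0325 / 101.6506 = 0.34464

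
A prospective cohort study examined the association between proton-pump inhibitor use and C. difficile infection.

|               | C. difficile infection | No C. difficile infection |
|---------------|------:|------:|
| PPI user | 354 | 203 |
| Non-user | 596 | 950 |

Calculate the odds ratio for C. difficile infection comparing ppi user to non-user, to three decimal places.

Cells: a = 354, b = 203, c = 596, d = 950.
OR = (a·d)/(b·c) = (354 × 950) / (203 × 596) = 336300 / 120988 = 2.77961
The odds of C. difficile infection are about 2.78 times as high in the ppi user group.

2.780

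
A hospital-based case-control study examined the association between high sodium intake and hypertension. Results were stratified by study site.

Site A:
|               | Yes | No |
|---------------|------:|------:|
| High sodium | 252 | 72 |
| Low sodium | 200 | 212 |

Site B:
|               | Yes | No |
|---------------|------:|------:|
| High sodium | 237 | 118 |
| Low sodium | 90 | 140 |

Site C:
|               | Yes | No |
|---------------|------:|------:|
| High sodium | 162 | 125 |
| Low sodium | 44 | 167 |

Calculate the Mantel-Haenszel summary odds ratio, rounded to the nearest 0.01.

OR_MH = Σ(aᵢdᵢ/nᵢ) / Σ(bᵢcᵢ/nᵢ), where nᵢ is the stratum total.
Stratum 1 (Site A): n = 736; a·d/n = 252·212/736 = 72.5870; b·c/n = 72·200/736 = 19.5652
Stratum 2 (Site B): n = 585; a·d/n = 237·140/585 = 56.7179; b·c/n = 118·90/585 = 18.1538
Stratum 3 (Site C): n = 498; a·d/n = 162·167/498 = 54.3253; b·c/n = 125·44/498 = 11.0442
OR_MH = (72.5870 + 56.7179 + 54.3253) / (19.5652 + 18.1538 + 11.0442) = 183.6302 / 48.7632 = 3.76575

3.77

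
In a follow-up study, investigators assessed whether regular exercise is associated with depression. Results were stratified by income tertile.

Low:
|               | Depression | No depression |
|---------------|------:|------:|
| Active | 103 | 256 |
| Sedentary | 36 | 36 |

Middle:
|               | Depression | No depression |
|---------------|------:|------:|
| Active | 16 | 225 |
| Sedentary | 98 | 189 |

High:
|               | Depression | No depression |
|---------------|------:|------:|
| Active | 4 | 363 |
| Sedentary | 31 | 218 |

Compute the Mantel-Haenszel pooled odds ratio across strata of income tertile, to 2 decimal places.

OR_MH = Σ(aᵢdᵢ/nᵢ) / Σ(bᵢcᵢ/nᵢ), where nᵢ is the stratum total.
Stratum 1 (Low): n = 431; a·d/n = 103·36/431 = 8.6032; b·c/n = 256·36/431 = 21.3828
Stratum 2 (Middle): n = 528; a·d/n = 16·189/528 = 5.7273; b·c/n = 225·98/528 = 41.7614
Stratum 3 (High): n = 616; a·d/n = 4·218/616 = 1.4156; b·c/n = 363·31/616 = 18.2679
OR_MH = (8.6032 + 5.7273 + 1.4156) / (21.3828 + 41.7614 + 18.2679) = 15.7461 / 81.4121 = 0.19341

0.19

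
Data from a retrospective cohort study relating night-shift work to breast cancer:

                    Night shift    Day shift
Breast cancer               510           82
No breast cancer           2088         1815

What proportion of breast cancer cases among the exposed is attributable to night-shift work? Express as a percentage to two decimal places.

Reading the table with exposure as columns: a = 510 (Night shift, case), b = 2088 (Night shift, non-case), c = 82 (Day shift, case), d = 1815.
Risk in exposed = 510/2598 = 0.19630; risk in unexposed = 82/1897 = 0.04323.
RR = 0.19630/0.04323 = 4.54135
AR% = (RR − 1)/RR × 100 = (4.54135 − 1)/4.54135 × 100 = 77.9801%

77.98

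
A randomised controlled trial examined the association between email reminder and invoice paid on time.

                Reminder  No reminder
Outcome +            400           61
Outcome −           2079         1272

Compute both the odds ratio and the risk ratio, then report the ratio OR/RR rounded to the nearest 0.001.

Reading the table with exposure as columns: a = 400 (Reminder, case), b = 2079 (Reminder, non-case), c = 61 (No reminder, case), d = 1272.
OR = (400·1272)/(2079·61) = 508800/126819 = 4.01202
Risk in exposed = 400/2479 = 0.16136; risk in unexposed = 61/1333 = 0.04576; RR = 3.52601
OR/RR = 4.01202 / 3.52601 = 1.13783
The outcome is not rare, so the OR lies further from 1 than the RR.

1.138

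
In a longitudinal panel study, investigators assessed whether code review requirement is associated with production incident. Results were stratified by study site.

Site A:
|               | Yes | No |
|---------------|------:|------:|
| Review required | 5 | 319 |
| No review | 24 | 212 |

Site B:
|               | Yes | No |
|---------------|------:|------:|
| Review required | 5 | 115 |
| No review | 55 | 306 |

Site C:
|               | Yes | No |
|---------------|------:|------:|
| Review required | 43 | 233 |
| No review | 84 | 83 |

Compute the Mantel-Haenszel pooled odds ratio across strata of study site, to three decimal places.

0.185

OR_MH = Σ(aᵢdᵢ/nᵢ) / Σ(bᵢcᵢ/nᵢ), where nᵢ is the stratum total.
Stratum 1 (Site A): n = 560; a·d/n = 5·212/560 = 1.8929; b·c/n = 319·24/560 = 13.6714
Stratum 2 (Site B): n = 481; a·d/n = 5·306/481 = 3.1809; b·c/n = 115·55/481 = 13.1497
Stratum 3 (Site C): n = 443; a·d/n = 43·83/443 = 8.0564; b·c/n = 233·84/443 = 44.1806
OR_MH = (1.8929 + 3.1809 + 8.0564) / (13.6714 + 13.1497 + 44.1806) = 13.1302 / 71.0017 = 0.18493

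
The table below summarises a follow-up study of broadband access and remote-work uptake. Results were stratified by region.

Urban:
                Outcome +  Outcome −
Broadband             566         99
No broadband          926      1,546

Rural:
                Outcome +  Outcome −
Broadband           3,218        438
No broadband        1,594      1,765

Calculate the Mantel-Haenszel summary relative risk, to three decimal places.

1.935

RR_MH = Σ(aᵢ·n₀ᵢ/nᵢ) / Σ(cᵢ·n₁ᵢ/nᵢ), with n₁ᵢ = aᵢ+bᵢ (exposed), n₀ᵢ = cᵢ+dᵢ (unexposed), nᵢ = n₁ᵢ+n₀ᵢ.
Stratum 1 (Urban): n₁ = 665, n₀ = 2472, n = 3137; a·n₀/n = 566·2472/3137 = 446.0159; c·n₁/n = 926·665/3137 = 196.2990
Stratum 2 (Rural): n₁ = 3656, n₀ = 3359, n = 7015; a·n₀/n = 3218·3359/7015 = 1540.8784; c·n₁/n = 1594·3656/7015 = 830.7433
RR_MH = (446.0159 + 1540.8784) / (196.2990 + 830.7433) = 1986.8943 / 1027.0423 = 1.93458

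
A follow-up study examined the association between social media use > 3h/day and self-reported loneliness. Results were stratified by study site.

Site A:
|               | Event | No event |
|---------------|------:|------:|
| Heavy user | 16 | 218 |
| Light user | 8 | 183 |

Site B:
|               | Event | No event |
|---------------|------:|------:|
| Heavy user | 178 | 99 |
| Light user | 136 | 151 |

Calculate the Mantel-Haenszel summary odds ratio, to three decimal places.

1.950

OR_MH = Σ(aᵢdᵢ/nᵢ) / Σ(bᵢcᵢ/nᵢ), where nᵢ is the stratum total.
Stratum 1 (Site A): n = 425; a·d/n = 16·183/425 = 6.8894; b·c/n = 218·8/425 = 4.1035
Stratum 2 (Site B): n = 564; a·d/n = 178·151/564 = 47.6560; b·c/n = 99·136/564 = 23.8723
OR_MH = (6.8894 + 47.6560) / (4.1035 + 23.8723) = 54.5454 / 27.9759 = 1.94973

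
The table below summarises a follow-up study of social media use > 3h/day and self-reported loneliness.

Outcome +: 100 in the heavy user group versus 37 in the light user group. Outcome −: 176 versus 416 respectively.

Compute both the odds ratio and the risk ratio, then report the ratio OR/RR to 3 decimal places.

From the description: a = 100, b = 176, c = 37, d = 416.
OR = (100·416)/(176·37) = 41600/6512 = 6.38821
Risk in exposed = 100/276 = 0.36232; risk in unexposed = 37/453 = 0.08168; RR = 4.43596
OR/RR = 6.38821 / 4.43596 = 1.44010
The outcome is not rare, so the OR lies further from 1 than the RR.

1.440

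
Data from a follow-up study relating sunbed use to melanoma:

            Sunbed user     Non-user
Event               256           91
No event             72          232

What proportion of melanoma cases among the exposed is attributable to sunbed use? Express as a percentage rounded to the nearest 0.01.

63.90

Reading the table with exposure as columns: a = 256 (Sunbed user, case), b = 72 (Sunbed user, non-case), c = 91 (Non-user, case), d = 232.
Risk in exposed = 256/328 = 0.78049; risk in unexposed = 91/323 = 0.28173.
RR = 0.78049/0.28173 = 2.77030
AR% = (RR − 1)/RR × 100 = (2.77030 − 1)/2.77030 × 100 = 63.9029%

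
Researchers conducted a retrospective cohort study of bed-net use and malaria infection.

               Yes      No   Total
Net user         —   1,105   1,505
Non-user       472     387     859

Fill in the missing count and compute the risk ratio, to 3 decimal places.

The missing cell is in the exposed row: 1505 − 1105 = 400.
So a = 400, b = 1105, c = 472, d = 387.
RR = [a/(a+b)] / [c/(c+d)] = (400/1505) / (472/859) = 0.26578/0.54948 = 0.48370

0.484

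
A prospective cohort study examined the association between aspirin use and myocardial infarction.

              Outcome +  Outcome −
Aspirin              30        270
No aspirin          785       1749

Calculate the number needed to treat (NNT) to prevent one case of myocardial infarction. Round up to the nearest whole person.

5

Risk in treated group = 30/300 = 0.10000; risk in control = 785/2534 = 0.30979.
Absolute risk reduction = 0.30979 − 0.10000 = 0.20979
NNT = 1 / ARR = 1 / 0.20979 = 4.767 → round up → 5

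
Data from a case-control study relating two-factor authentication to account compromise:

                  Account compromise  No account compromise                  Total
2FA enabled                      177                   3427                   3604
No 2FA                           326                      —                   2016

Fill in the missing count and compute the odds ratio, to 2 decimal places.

0.27

The missing cell is in the unexposed row: 2016 − 326 = 1690.
So a = 177, b = 3427, c = 326, d = 1690.
OR = (a·d)/(b·c) = (177 × 1690) / (3427 × 326) = 299130 / 1117202 = 0.26775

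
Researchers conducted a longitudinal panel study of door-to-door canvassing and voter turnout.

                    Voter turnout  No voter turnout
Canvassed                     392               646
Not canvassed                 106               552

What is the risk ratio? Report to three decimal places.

2.344

Cells: a = 392, b = 646, c = 106, d = 552.
Risk in exposed = 392/1038 = 0.37765; risk in unexposed = 106/658 = 0.16109.
RR = 0.37765 / 0.16109 = 2.34428
The risk among the exposed is 2.34 times that among the unexposed.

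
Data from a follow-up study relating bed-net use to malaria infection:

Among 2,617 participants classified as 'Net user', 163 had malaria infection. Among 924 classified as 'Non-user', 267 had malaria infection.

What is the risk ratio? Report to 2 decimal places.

0.22

From the description: a = 163, b = 2454, c = 267, d = 657.
Risk in exposed = 163/2617 = 0.06229; risk in unexposed = 267/924 = 0.28896.
RR = 0.06229 / 0.28896 = 0.21555
The risk is 78% lower among the exposed than among the unexposed.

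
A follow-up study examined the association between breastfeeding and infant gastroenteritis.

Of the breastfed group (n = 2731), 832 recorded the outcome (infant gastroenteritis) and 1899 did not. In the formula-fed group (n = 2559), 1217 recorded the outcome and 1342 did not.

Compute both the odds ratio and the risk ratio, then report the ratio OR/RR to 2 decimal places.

From the description: a = 832, b = 1899, c = 1217, d = 1342.
OR = (832·1342)/(1899·1217) = 1116544/2311083 = 0.48313
Risk in exposed = 832/2731 = 0.30465; risk in unexposed = 1217/2559 = 0.47558; RR = 0.64059
OR/RR = 0.48313 / 0.64059 = 0.75419
The outcome is not rare, so the OR lies further from 1 than the RR.

0.75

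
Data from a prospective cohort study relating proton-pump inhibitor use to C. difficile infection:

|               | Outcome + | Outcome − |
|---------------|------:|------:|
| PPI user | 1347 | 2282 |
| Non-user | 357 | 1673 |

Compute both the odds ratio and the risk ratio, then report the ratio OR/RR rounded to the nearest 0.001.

Cells: a = 1347, b = 2282, c = 357, d = 1673.
OR = (1347·1673)/(2282·357) = 2253531/814674 = 2.76618
Risk in exposed = 1347/3629 = 0.37118; risk in unexposed = 357/2030 = 0.17586; RR = 2.11061
OR/RR = 2.76618 / 2.11061 = 1.31060
The outcome is not rare, so the OR lies further from 1 than the RR.

1.311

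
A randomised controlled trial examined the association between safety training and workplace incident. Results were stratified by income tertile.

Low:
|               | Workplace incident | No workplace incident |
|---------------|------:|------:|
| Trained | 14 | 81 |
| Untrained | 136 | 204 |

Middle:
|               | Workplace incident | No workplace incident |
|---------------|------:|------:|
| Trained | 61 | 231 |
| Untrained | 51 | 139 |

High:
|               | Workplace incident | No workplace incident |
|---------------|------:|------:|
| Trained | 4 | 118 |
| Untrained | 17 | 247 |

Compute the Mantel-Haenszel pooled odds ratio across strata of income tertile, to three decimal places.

OR_MH = Σ(aᵢdᵢ/nᵢ) / Σ(bᵢcᵢ/nᵢ), where nᵢ is the stratum total.
Stratum 1 (Low): n = 435; a·d/n = 14·204/435 = 6.5655; b·c/n = 81·136/435 = 25.3241
Stratum 2 (Middle): n = 482; a·d/n = 61·139/482 = 17.5913; b·c/n = 231·51/482 = 24.4419
Stratum 3 (High): n = 386; a·d/n = 4·247/386 = 2.5596; b·c/n = 118·17/386 = 5.1969
OR_MH = (6.5655 + 17.5913 + 2.5596) / (25.3241 + 24.4419 + 5.1969) = 26.7164 / 54.9629 = 0.48608

0.486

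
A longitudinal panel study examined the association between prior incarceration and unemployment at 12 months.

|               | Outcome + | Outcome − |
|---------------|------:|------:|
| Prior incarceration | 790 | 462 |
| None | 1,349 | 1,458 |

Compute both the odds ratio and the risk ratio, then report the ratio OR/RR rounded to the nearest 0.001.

Cells: a = 790, b = 462, c = 1349, d = 1458.
OR = (790·1458)/(462·1349) = 1151820/623238 = 1.84812
Risk in exposed = 790/1252 = 0.63099; risk in unexposed = 1349/2807 = 0.48058; RR = 1.31297
OR/RR = 1.84812 / 1.31297 = 1.40759
The outcome is not rare, so the OR lies further from 1 than the RR.

1.408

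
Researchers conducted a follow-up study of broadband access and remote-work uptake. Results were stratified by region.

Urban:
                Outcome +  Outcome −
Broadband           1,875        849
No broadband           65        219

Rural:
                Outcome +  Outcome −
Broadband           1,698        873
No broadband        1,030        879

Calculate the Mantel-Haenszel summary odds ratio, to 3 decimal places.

OR_MH = Σ(aᵢdᵢ/nᵢ) / Σ(bᵢcᵢ/nᵢ), where nᵢ is the stratum total.
Stratum 1 (Urban): n = 3008; a·d/n = 1875·219/3008 = 136.5110; b·c/n = 849·65/3008 = 18.3461
Stratum 2 (Rural): n = 4480; a·d/n = 1698·879/4480 = 333.1567; b·c/n = 873·1030/4480 = 200.7121
OR_MH = (136.5110 + 333.1567) / (18.3461 + 200.7121) = 469.6677 / 219.0581 = 2.14403

2.144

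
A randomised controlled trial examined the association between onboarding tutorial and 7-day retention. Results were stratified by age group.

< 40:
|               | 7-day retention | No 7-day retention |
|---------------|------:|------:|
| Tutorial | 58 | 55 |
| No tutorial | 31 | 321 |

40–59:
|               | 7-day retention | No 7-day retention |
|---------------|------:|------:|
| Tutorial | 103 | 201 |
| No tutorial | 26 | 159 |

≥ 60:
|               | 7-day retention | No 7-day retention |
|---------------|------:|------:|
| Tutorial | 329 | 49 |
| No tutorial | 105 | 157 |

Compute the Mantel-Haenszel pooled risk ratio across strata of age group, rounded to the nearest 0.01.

2.54

RR_MH = Σ(aᵢ·n₀ᵢ/nᵢ) / Σ(cᵢ·n₁ᵢ/nᵢ), with n₁ᵢ = aᵢ+bᵢ (exposed), n₀ᵢ = cᵢ+dᵢ (unexposed), nᵢ = n₁ᵢ+n₀ᵢ.
Stratum 1 (< 40): n₁ = 113, n₀ = 352, n = 465; a·n₀/n = 58·352/465 = 43.9054; c·n₁/n = 31·113/465 = 7.5333
Stratum 2 (40–59): n₁ = 304, n₀ = 185, n = 489; a·n₀/n = 103·185/489 = 38.9673; c·n₁/n = 26·304/489 = 16.1636
Stratum 3 (≥ 60): n₁ = 378, n₀ = 262, n = 640; a·n₀/n = 329·262/640 = 134.6844; c·n₁/n = 105·378/640 = 62.0156
RR_MH = (43.9054 + 38.9673 + 134.6844) / (7.5333 + 16.1636 + 62.0156) = 217.5570 / 85.7126 = 2.53822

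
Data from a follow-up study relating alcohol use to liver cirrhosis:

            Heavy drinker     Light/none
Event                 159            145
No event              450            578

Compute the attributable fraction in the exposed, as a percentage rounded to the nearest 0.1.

23.2

Reading the table with exposure as columns: a = 159 (Heavy drinker, case), b = 450 (Heavy drinker, non-case), c = 145 (Light/none, case), d = 578.
Risk in exposed = 159/609 = 0.26108; risk in unexposed = 145/723 = 0.20055.
RR = 0.26108/0.20055 = 1.30182
AR% = (RR − 1)/RR × 100 = (1.30182 − 1)/1.30182 × 100 = 23.1843%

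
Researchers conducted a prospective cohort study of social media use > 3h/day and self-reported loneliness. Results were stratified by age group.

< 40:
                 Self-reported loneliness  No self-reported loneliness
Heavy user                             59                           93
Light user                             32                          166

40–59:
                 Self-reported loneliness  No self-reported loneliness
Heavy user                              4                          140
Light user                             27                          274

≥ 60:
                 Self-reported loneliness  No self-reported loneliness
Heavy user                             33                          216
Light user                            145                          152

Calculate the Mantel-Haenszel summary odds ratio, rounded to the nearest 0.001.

0.533

OR_MH = Σ(aᵢdᵢ/nᵢ) / Σ(bᵢcᵢ/nᵢ), where nᵢ is the stratum total.
Stratum 1 (< 40): n = 350; a·d/n = 59·166/350 = 27.9829; b·c/n = 93·32/350 = 8.5029
Stratum 2 (40–59): n = 445; a·d/n = 4·274/445 = 2.4629; b·c/n = 140·27/445 = 8.4944
Stratum 3 (≥ 60): n = 546; a·d/n = 33·152/546 = 9.1868; b·c/n = 216·145/546 = 57.3626
OR_MH = (27.9829 + 2.4629 + 9.1868) / (8.5029 + 8.4944 + 57.3626) = 39.6326 / 74.3599 = 0.53298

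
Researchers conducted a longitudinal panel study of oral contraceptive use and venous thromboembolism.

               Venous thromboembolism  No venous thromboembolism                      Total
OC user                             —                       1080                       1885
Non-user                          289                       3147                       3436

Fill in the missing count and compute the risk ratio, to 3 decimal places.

5.077

The missing cell is in the exposed row: 1885 − 1080 = 805.
So a = 805, b = 1080, c = 289, d = 3147.
RR = [a/(a+b)] / [c/(c+d)] = (805/1885) / (289/3436) = 0.42706/0.08411 = 5.07738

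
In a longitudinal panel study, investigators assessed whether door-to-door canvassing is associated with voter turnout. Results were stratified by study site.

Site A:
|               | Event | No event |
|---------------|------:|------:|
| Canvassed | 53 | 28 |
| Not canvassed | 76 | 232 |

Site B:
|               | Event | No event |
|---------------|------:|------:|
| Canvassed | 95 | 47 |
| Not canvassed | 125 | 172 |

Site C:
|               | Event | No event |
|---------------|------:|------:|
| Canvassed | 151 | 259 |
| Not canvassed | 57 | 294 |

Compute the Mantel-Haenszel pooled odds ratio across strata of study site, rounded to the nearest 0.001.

3.324

OR_MH = Σ(aᵢdᵢ/nᵢ) / Σ(bᵢcᵢ/nᵢ), where nᵢ is the stratum total.
Stratum 1 (Site A): n = 389; a·d/n = 53·232/389 = 31.6093; b·c/n = 28·76/389 = 5.4704
Stratum 2 (Site B): n = 439; a·d/n = 95·172/439 = 37.2210; b·c/n = 47·125/439 = 13.3827
Stratum 3 (Site C): n = 761; a·d/n = 151·294/761 = 58.3364; b·c/n = 259·57/761 = 19.3995
OR_MH = (31.6093 + 37.2210 + 58.3364) / (5.4704 + 13.3827 + 19.3995) = 127.1666 / 38.2526 = 3.32439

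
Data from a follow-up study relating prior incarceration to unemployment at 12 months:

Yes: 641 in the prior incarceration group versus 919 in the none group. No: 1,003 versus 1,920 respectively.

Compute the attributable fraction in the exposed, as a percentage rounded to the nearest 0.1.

From the description: a = 641, b = 1003, c = 919, d = 1920.
Risk in exposed = 641/1644 = 0.38990; risk in unexposed = 919/2839 = 0.32371.
RR = 0.38990/0.32371 = 1.20450
AR% = (RR − 1)/RR × 100 = (1.20450 − 1)/1.20450 × 100 = 16.9779%

17.0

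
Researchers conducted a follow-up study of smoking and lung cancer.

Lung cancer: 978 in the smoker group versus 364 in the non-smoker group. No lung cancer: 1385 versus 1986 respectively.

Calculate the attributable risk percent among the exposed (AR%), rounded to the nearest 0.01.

62.58

From the description: a = 978, b = 1385, c = 364, d = 1986.
Risk in exposed = 978/2363 = 0.41388; risk in unexposed = 364/2350 = 0.15489.
RR = 0.41388/0.15489 = 2.67203
AR% = (RR − 1)/RR × 100 = (2.67203 − 1)/2.67203 × 100 = 62.5753%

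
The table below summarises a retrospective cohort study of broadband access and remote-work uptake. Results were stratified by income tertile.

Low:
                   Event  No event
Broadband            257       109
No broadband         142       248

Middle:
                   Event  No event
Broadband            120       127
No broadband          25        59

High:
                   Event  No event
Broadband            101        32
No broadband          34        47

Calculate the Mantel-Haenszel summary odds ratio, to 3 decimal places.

OR_MH = Σ(aᵢdᵢ/nᵢ) / Σ(bᵢcᵢ/nᵢ), where nᵢ is the stratum total.
Stratum 1 (Low): n = 756; a·d/n = 257·248/756 = 84.3069; b·c/n = 109·142/756 = 20.4735
Stratum 2 (Middle): n = 331; a·d/n = 120·59/331 = 21.3897; b·c/n = 127·25/331 = 9.5921
Stratum 3 (High): n = 214; a·d/n = 101·47/214 = 22.1822; b·c/n = 32·34/214 = 5.0841
OR_MH = (84.3069 + 21.3897 + 22.1822) / (20.4735 + 9.5921 + 5.0841) = 127.8788 / 35.1498 = 3.63811

3.638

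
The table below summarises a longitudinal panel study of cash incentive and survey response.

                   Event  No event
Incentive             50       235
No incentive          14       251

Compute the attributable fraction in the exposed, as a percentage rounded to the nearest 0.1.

Cells: a = 50, b = 235, c = 14, d = 251.
Risk in exposed = 50/285 = 0.17544; risk in unexposed = 14/265 = 0.05283.
RR = 0.17544/0.05283 = 3.32080
AR% = (RR − 1)/RR × 100 = (3.32080 − 1)/3.32080 × 100 = 69.8868%

69.9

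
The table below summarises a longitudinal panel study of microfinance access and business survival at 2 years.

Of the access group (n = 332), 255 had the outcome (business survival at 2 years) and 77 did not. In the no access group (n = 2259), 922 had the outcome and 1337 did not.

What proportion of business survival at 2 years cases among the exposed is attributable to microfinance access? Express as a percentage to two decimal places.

46.86

From the description: a = 255, b = 77, c = 922, d = 1337.
Risk in exposed = 255/332 = 0.76807; risk in unexposed = 922/2259 = 0.40815.
RR = 0.76807/0.40815 = 1.88186
AR% = (RR − 1)/RR × 100 = (1.88186 − 1)/1.88186 × 100 = 46.8611%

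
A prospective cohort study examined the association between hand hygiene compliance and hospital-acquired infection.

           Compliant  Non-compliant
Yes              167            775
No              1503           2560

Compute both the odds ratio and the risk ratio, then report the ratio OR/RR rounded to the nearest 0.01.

0.85

Reading the table with exposure as columns: a = 167 (Compliant, case), b = 1503 (Compliant, non-case), c = 775 (Non-compliant, case), d = 2560.
OR = (167·2560)/(1503·775) = 427520/1164825 = 0.36703
Risk in exposed = 167/1670 = 0.10000; risk in unexposed = 775/3335 = 0.23238; RR = 0.43032
OR/RR = 0.36703 / 0.43032 = 0.85291
The outcome is not rare, so the OR lies further from 1 than the RR.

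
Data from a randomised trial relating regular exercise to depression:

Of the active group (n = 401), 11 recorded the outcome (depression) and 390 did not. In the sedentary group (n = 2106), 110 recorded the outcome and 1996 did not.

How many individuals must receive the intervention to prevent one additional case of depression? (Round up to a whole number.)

Risk in treated group = 11/401 = 0.02743; risk in control = 110/2106 = 0.05223.
Absolute risk reduction = 0.05223 − 0.02743 = 0.02480
NNT = 1 / ARR = 1 / 0.02480 = 40.322 → round up → 41

41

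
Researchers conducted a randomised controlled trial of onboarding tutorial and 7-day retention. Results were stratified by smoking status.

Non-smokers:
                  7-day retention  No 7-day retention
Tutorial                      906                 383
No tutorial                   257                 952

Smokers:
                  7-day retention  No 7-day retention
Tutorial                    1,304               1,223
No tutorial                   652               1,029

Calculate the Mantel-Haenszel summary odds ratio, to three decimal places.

2.902

OR_MH = Σ(aᵢdᵢ/nᵢ) / Σ(bᵢcᵢ/nᵢ), where nᵢ is the stratum total.
Stratum 1 (Non-smokers): n = 2498; a·d/n = 906·952/2498 = 345.2810; b·c/n = 383·257/2498 = 39.4039
Stratum 2 (Smokers): n = 4208; a·d/n = 1304·1029/4208 = 318.8726; b·c/n = 1223·652/4208 = 189.4952
OR_MH = (345.2810 + 318.8726) / (39.4039 + 189.4952) = 664.1536 / 228.8992 = 2.90151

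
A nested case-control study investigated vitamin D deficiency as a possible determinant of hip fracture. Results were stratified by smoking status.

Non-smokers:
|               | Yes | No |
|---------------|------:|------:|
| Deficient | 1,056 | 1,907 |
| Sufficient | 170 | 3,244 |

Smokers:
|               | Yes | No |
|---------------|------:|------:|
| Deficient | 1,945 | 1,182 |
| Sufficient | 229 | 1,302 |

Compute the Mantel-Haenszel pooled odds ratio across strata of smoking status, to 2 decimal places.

9.92

OR_MH = Σ(aᵢdᵢ/nᵢ) / Σ(bᵢcᵢ/nᵢ), where nᵢ is the stratum total.
Stratum 1 (Non-smokers): n = 6377; a·d/n = 1056·3244/6377 = 537.1905; b·c/n = 1907·170/6377 = 50.8374
Stratum 2 (Smokers): n = 4658; a·d/n = 1945·1302/4658 = 543.6647; b·c/n = 1182·229/4658 = 58.1103
OR_MH = (537.1905 + 543.6647) / (50.8374 + 58.1103) = 1080.8552 / 108.9477 = 9.92086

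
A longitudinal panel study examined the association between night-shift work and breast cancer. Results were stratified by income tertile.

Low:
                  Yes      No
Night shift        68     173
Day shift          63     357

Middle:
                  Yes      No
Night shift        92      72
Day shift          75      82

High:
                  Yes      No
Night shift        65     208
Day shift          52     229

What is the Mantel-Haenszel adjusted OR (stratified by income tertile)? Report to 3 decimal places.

OR_MH = Σ(aᵢdᵢ/nᵢ) / Σ(bᵢcᵢ/nᵢ), where nᵢ is the stratum total.
Stratum 1 (Low): n = 661; a·d/n = 68·357/661 = 36.7262; b·c/n = 173·63/661 = 16.4887
Stratum 2 (Middle): n = 321; a·d/n = 92·82/321 = 23.5016; b·c/n = 72·75/321 = 16.8224
Stratum 3 (High): n = 554; a·d/n = 65·229/554 = 26.8682; b·c/n = 208·52/554 = 19.5235
OR_MH = (36.7262 + 23.5016 + 26.8682) / (16.4887 + 16.8224 + 19.5235) = 87.0960 / 52.8345 = 1.64847

1.648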